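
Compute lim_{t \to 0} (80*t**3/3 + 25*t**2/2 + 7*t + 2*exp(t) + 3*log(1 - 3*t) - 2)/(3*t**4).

-182/9

Substitution gives 0/0; apply L'Hôpital's rule 4 times.
After differentiating numerator and denominator 4 times the quotient is (2*e^(t) - 1458/(3*t - 1)^4)/(72); at t = 0 this is -182/9.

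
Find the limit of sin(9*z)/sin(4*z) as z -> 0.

9/4

Substitution gives 0/0.
Divide numerator and denominator by z: sin(9z)/z → 9 and sin(4z)/z → 4, so the limit is 1·9/4 = 9/4.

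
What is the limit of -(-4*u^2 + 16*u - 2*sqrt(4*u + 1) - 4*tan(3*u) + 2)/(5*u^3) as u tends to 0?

44/5

Substitution gives 0/0; apply L'Hôpital's rule 3 times.
After differentiating numerator and denominator 3 times the quotient is (24*(36*(4*u + 1)^(5/2)*(cos(6*u) - 2)/(cos(6*u) + 1)^2 - 2)/(4*u + 1)^(5/2))/(-30); at u = 0 this is 44/5.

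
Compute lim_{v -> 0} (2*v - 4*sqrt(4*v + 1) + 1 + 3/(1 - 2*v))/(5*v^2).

4

Substitution gives 0/0 (the numerator vanishes to order 2).
Expand each term to order v^2: the coefficient of v^2 in -4·√(1 + 4v) is 8 and in 3·1/(1 - 2v) is 12.
Lower-order terms cancel with the polynomial part, so the numerator is (20)·v^2 + o(v^2), and the limit is (20)/(5) = 4.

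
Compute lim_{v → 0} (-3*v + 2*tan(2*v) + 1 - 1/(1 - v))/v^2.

Substitution gives 0/0; apply L'Hôpital's rule 2 times.
After differentiating numerator and denominator 2 times the quotient is (16*tan(2*v)/cos(2*v)^2 + 2/(v - 1)^3)/(2); at v = 0 this is -1.

-1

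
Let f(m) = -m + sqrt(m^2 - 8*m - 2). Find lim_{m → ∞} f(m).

-4

This has the form ∞ − ∞. Multiply and divide by the conjugate √(m^2 - 8*m - 2) + m.
That gives (-8m - 2) / (√(m^2 - 8*m - 2) + m).
Divide numerator and denominator by m: the limit is -8/(2·1) = -4.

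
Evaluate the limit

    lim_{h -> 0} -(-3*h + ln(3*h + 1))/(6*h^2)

3/4

Direct substitution gives 0/0.
Apply L'Hôpital: lim (-3 + 3/(3*h + 1))/(-12*h), still 0/0.
After 2 applications of L'Hôpital's rule the quotient is (-9/(3*h + 1)^2)/(-12); substituting h = 0 gives 3/4.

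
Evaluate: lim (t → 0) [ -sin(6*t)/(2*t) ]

Substitution gives 0/0.
Write it as (6/(-2))·sin(6t)/(6t); since sin(u)/u → 1, the limit is -3.

-3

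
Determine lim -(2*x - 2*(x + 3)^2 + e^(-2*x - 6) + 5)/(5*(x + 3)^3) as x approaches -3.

4/15

Direct substitution gives 0/0.
Apply L'Hôpital: lim (-4*x - 2*e^(-2*x - 6) - 10)/(-15*(x + 3)^2), still 0/0.
Apply L'Hôpital: lim (4*e^(-2*x - 6) - 4)/(-30*x - 90), still 0/0.
After 3 applications of L'Hôpital's rule the quotient is (-8*e^(-2*x - 6))/(-30); substituting x = -3 gives 4/15.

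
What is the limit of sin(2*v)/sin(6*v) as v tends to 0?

Substitution gives 0/0.
Divide numerator and denominator by v: sin(2v)/v → 2 and sin(6v)/v → 6, so the limit is 1·2/6 = 1/3.

1/3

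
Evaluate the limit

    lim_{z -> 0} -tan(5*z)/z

Substitution gives 0/0.
Since tan(u)/u → 1 as u → 0, tan(5z)/(5z) → 1 and the limit is 5/(-1) = -5.

-5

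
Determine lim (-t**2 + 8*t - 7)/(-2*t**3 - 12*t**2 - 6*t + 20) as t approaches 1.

-1/6

At t = 1 both the top and bottom vanish — a removable singularity. Factoring out (t - 1) from each leaves (7 - t)/(-2*t^2 - 14*t - 20), which at t = 1 equals -1/6.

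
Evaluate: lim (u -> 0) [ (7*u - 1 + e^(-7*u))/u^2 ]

Direct substitution gives 0/0.
Apply L'Hôpital: lim (7 - 7*e^(-7*u))/(2*u), still 0/0.
After 2 applications of L'Hôpital's rule the quotient is (49*e^(-7*u))/(2); substituting u = 0 gives 49/2.

49/2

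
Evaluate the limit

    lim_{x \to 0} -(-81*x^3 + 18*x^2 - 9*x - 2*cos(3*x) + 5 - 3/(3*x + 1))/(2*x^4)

Substitution gives 0/0; apply L'Hôpital's rule 4 times.
After differentiating numerator and denominator 4 times the quotient is (-162*cos(3*x) - 5832/(3*x + 1)^5)/(-48); at x = 0 this is 999/8.

999/8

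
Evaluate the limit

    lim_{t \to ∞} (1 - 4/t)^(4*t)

e^(-16)

Let L be the limit and take ln: ln L = lim (4t)·ln(1 - 4/t) = lim (4t)·(-4/t + O(1/t²)) = -16.
Hence L = e^(-16).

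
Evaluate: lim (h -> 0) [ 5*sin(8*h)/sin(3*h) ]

Substitution gives 0/0.
Divide numerator and denominator by h: sin(8h)/h → 8 and sin(3h)/h → 3, so the limit is 5·8/3 = 40/3.

40/3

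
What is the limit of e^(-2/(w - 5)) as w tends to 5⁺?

As w → 5⁺, -2/(w - 5) → −∞, so e^(-2/(w - 5)) → 0.

0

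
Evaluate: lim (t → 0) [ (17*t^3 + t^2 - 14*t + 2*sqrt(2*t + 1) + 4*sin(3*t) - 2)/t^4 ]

-5/4

Substitution gives 0/0 (the numerator vanishes to order 4).
Expand each term to order t^4: the coefficient of t^4 in 4·sin(3t) is 0 and in 2·√(1 + 2t) is -5/4.
Lower-order terms cancel with the polynomial part, so the numerator is (-5/4)·t^4 + o(t^4), and the limit is (-5/4)/(1) = -5/4.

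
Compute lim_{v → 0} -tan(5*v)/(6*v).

Substitution gives 0/0.
Since tan(u)/u → 1 as u → 0, tan(5v)/(5v) → 1 and the limit is 5/(-6) = -5/6.

-5/6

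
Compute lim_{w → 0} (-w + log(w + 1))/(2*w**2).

-1/4

Direct substitution gives 0/0.
Apply L'Hôpital: lim (-1 + 1/(w + 1))/(4*w), still 0/0.
After 2 applications of L'Hôpital's rule the quotient is (-1/(w + 1)^2)/(4); substituting w = 0 gives -1/4.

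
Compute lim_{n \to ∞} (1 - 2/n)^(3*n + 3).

The base → 1 and the exponent → ∞: a 1^∞ form.
Take logarithms: (3n + 3)·ln(1 - 2/n). Since ln(1+u) ~ u for small u, this behaves like (3n)·(-2/n) → -6.
So the limit is e^(-6).

e^(-6)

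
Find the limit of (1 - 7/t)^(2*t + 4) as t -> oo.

e^(-14)

Write it as [(1 - 7/t)^t]^(2) · (1 - 7/t)^(4). The bracketed term tends to e^(-7) and the second factor to 1, so the limit is e^(-14).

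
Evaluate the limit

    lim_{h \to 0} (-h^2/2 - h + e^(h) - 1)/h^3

Direct substitution gives 0/0.
Apply L'Hôpital: lim (-h + e^(h) - 1)/(3*h^2), still 0/0.
Apply L'Hôpital: lim (e^(h) - 1)/(6*h), still 0/0.
After 3 applications of L'Hôpital's rule the quotient is (e^(h))/(6); substituting h = 0 gives 1/6.

1/6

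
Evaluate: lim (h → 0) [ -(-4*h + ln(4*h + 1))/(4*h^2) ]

Direct substitution gives 0/0.
Apply L'Hôpital: lim (-4 + 4/(4*h + 1))/(-8*h), still 0/0.
After 2 applications of L'Hôpital's rule the quotient is (-16/(4*h + 1)^2)/(-8); substituting h = 0 gives 2.

2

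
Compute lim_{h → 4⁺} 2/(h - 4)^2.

∞

As h → 4⁺, (h - 4) → 0⁺, so (h - 4)^2 → 0⁺ and 2/(h - 4)^2 → ∞.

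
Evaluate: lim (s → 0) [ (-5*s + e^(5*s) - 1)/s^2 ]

Direct substitution gives 0/0.
Apply L'Hôpital: lim (5*e^(5*s) - 5)/(2*s), still 0/0.
After 2 applications of L'Hôpital's rule the quotient is (25*e^(5*s))/(2); substituting s = 0 gives 25/2.

25/2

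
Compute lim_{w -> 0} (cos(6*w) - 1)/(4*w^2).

-9/2

Direct substitution gives 0/0.
Apply L'Hôpital: lim (-6*sin(6*w))/(8*w), still 0/0.
After 2 applications of L'Hôpital's rule the quotient is (-36*cos(6*w))/(8); substituting w = 0 gives -9/2.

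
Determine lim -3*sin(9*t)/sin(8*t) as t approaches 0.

Substitution gives 0/0.
Divide numerator and denominator by t: sin(9t)/t → 9 and sin(8t)/t → 8, so the limit is -3·9/8 = -27/8.

-27/8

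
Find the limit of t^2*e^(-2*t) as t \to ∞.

0

Write as t^2/e^{2t}, an ∞/∞ form.
Exponential growth dominates any polynomial, so repeated L'Hôpital (or the standard result) gives 0.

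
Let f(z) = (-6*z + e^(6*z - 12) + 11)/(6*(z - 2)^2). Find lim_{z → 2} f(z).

Direct substitution gives 0/0.
Apply L'Hôpital: lim (6*e^(6*z - 12) - 6)/(12*z - 24), still 0/0.
After 2 applications of L'Hôpital's rule the quotient is (36*e^(6*z - 12))/(12); substituting z = 2 gives 3.

3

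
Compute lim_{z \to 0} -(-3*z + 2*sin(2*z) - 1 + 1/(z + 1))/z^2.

-1

Substitution gives 0/0; apply L'Hôpital's rule 2 times.
After differentiating numerator and denominator 2 times the quotient is (-8*sin(2*z) + 2/(z + 1)^3)/(-2); at z = 0 this is -1.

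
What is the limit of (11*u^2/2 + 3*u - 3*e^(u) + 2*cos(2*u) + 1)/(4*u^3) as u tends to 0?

Substitution gives 0/0 (the numerator vanishes to order 3).
Expand each term to order u^3: the coefficient of u^3 in -3·e^(u) is -1/2 and in 2·cos(2u) is 0.
Lower-order terms cancel with the polynomial part, so the numerator is (-1/2)·u^3 + o(u^3), and the limit is (-1/2)/(4) = -1/8.

-1/8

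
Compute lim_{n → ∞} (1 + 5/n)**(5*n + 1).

Let L be the limit and take ln: ln L = lim (5n + 1)·ln(1 + 5/n) = lim (5n + 1)·(5/n + O(1/n²)) = 25.
Hence L = e^(25).

e^(25)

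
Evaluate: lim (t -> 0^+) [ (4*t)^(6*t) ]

Base → 0⁺ and exponent → 0⁺: a 0^0 form.
Take logs: 6t·ln(4t). This is 0·(−∞); rewriting as ln(4t)/(1/(6t)) and applying L'Hôpital gives 0.
Hence the limit is e^0 = 1.

1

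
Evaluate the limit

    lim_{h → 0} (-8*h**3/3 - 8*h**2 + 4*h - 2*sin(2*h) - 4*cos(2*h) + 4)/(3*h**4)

-8/9

Substitution gives 0/0 (the numerator vanishes to order 4).
Expand each term to order h^4: the coefficient of h^4 in -4·cos(2h) is -8/3 and in -2·sin(2h) is 0.
Lower-order terms cancel with the polynomial part, so the numerator is (-8/3)·h^4 + o(h^4), and the limit is (-8/3)/(3) = -8/9.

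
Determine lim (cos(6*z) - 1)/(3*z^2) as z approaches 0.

Direct substitution gives 0/0.
Apply L'Hôpital: lim (-6*sin(6*z))/(6*z), still 0/0.
After 2 applications of L'Hôpital's rule the quotient is (-36*cos(6*z))/(6); substituting z = 0 gives -6.

-6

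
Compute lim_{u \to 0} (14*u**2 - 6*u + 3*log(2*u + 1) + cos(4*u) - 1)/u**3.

Substitution gives 0/0 (the numerator vanishes to order 3).
Expand each term to order u^3: the coefficient of u^3 in cos(4u) is 0 and in 3·ln(1 + 2u) is 8.
Lower-order terms cancel with the polynomial part, so the numerator is (8)·u^3 + o(u^3), and the limit is (8)/(1) = 8.

8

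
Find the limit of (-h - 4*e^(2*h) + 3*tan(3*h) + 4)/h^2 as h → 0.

Substitution gives 0/0 (the numerator vanishes to order 2).
Expand each term to order h^2: the coefficient of h^2 in 3·tan(3h) is 0 and in -4·e^(2h) is -8.
Lower-order terms cancel with the polynomial part, so the numerator is (-8)·h^2 + o(h^2), and the limit is (-8)/(1) = -8.

-8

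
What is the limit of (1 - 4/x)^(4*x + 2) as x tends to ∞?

The base → 1 and the exponent → ∞: a 1^∞ form.
Take logarithms: (4x + 2)·ln(1 - 4/x). Since ln(1+u) ~ u for small u, this behaves like (4x)·(-4/x) → -16.
So the limit is e^(-16).

e^(-16)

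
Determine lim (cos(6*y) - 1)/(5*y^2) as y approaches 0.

Direct substitution gives 0/0.
Apply L'Hôpital: lim (-6*sin(6*y))/(10*y), still 0/0.
After 2 applications of L'Hôpital's rule the quotient is (-36*cos(6*y))/(10); substituting y = 0 gives -18/5.

-18/5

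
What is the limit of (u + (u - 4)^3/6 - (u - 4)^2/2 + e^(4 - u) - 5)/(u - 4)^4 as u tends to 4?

1/24

Direct substitution gives 0/0.
Apply L'Hôpital: lim (-u + (u - 4)^2/2 - e^(4 - u) + 5)/(4*(u - 4)^3), still 0/0.
Apply L'Hôpital: lim (u + e^(4 - u) - 5)/(12*(u - 4)^2), still 0/0.
Apply L'Hôpital: lim (1 - e^(4 - u))/(24*u - 96), still 0/0.
After 4 applications of L'Hôpital's rule the quotient is (e^(4 - u))/(24); substituting u = 4 gives 1/24.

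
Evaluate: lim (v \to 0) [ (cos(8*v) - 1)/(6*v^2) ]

Direct substitution gives 0/0.
Apply L'Hôpital: lim (-8*sin(8*v))/(12*v), still 0/0.
After 2 applications of L'Hôpital's rule the quotient is (-64*cos(8*v))/(12); substituting v = 0 gives -16/3.

-16/3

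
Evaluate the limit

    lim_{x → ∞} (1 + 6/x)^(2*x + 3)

e^(12)

The base → 1 and the exponent → ∞: a 1^∞ form.
Take logarithms: (2x + 3)·ln(1 + 6/x). Since ln(1+u) ~ u for small u, this behaves like (2x)·(6/x) → 12.
So the limit is e^(12).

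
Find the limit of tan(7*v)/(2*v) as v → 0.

7/2

Substitution gives 0/0.
Since tan(u)/u → 1 as u → 0, tan(7v)/(7v) → 1 and the limit is 7/2.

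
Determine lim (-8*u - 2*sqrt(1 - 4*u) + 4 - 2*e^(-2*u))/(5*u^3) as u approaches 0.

Substitution gives 0/0 (the numerator vanishes to order 3).
Expand each term to order u^3: the coefficient of u^3 in -2·√(1 - 4u) is 8 and in -2·e^(-2u) is 8/3.
Lower-order terms cancel with the polynomial part, so the numerator is (32/3)·u^3 + o(u^3), and the limit is (32/3)/(5) = 32/15.

32/15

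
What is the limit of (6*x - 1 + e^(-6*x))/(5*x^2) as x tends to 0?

Direct substitution gives 0/0.
Apply L'Hôpital: lim (6 - 6*e^(-6*x))/(10*x), still 0/0.
After 2 applications of L'Hôpital's rule the quotient is (36*e^(-6*x))/(10); substituting x = 0 gives 18/5.

18/5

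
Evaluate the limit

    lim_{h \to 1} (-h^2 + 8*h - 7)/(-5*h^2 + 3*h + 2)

-6/7

Since h = 1 makes numerator and denominator zero, (h - 1) divides both.
Cancelling it gives (7 - h)/(-5*h - 2); now plug in h = 1 to get -6/7.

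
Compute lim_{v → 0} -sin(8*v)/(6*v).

Substitution gives 0/0.
Write it as (8/(-6))·sin(8v)/(8v); since sin(u)/u → 1, the limit is -4/3.

-4/3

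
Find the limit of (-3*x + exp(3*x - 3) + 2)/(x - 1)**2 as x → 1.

Direct substitution gives 0/0.
Apply L'Hôpital: lim (3*e^(3*x - 3) - 3)/(2*x - 2), still 0/0.
After 2 applications of L'Hôpital's rule the quotient is (9*e^(3*x - 3))/(2); substituting x = 1 gives 9/2.

9/2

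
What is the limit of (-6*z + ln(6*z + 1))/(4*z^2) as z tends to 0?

Direct substitution gives 0/0.
Apply L'Hôpital: lim (-6 + 6/(6*z + 1))/(8*z), still 0/0.
After 2 applications of L'Hôpital's rule the quotient is (-36/(6*z + 1)^2)/(8); substituting z = 0 gives -9/2.

-9/2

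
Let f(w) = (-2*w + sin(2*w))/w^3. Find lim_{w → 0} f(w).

-4/3

Direct substitution gives 0/0.
Apply L'Hôpital: lim (2*cos(2*w) - 2)/(3*w^2), still 0/0.
Apply L'Hôpital: lim (-4*sin(2*w))/(6*w), still 0/0.
After 3 applications of L'Hôpital's rule the quotient is (-8*cos(2*w))/(6); substituting w = 0 gives -4/3.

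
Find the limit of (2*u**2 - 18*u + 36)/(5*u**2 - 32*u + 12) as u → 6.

Direct substitution gives 0/0, so factor. Both numerator and denominator have (u - 6) as a factor.
After cancelling, the expression reduces to (2*u - 6)/(5*u - 2).
Substituting u = 6 gives 3/14.

3/14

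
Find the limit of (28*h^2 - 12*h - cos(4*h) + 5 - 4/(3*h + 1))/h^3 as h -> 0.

Substitution gives 0/0 (the numerator vanishes to order 3).
Expand each term to order h^3: the coefficient of h^3 in -4·1/(1 + 3h) is 108 and in −cos(4h) is 0.
Lower-order terms cancel with the polynomial part, so the numerator is (108)·h^3 + o(h^3), and the limit is (108)/(1) = 108.

108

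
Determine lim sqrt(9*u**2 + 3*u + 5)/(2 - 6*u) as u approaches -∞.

For large |u|, √(9*u^2 + 3*u + 5) ≈ √9·|u| and the denominator ≈ -6u.
Since u → −∞, |u| = −u, giving −√9/(-6) = 1/2.

1/2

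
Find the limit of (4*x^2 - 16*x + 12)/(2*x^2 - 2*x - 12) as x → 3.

4/5

At x = 3 both the top and bottom vanish — a removable singularity. Factoring out (x - 3) from each leaves (4*x - 4)/(2*x + 4), which at x = 3 equals 4/5.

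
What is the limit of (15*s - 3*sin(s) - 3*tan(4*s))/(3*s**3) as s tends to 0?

-127/6

Substitution gives 0/0 (the numerator vanishes to order 3).
Expand each term to order s^3: the coefficient of s^3 in -3·sin(s) is 1/2 and in -3·tan(4s) is -64.
Lower-order terms cancel with the polynomial part, so the numerator is (-127/2)·s^3 + o(s^3), and the limit is (-127/2)/(3) = -127/6.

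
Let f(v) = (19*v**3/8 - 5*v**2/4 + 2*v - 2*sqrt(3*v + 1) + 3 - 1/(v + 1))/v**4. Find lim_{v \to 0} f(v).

Substitution gives 0/0 (the numerator vanishes to order 4).
Expand each term to order v^4: the coefficient of v^4 in -2·√(1 + 3v) is 405/64 and in −1/(1 + v) is -1.
Lower-order terms cancel with the polynomial part, so the numerator is (341/64)·v^4 + o(v^4), and the limit is (341/64)/(1) = 341/64.

341/64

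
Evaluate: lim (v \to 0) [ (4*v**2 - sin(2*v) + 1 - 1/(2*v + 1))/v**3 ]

28/3

Substitution gives 0/0; apply L'Hôpital's rule 3 times.
After differentiating numerator and denominator 3 times the quotient is (8*cos(2*v) + 48/(2*v + 1)^4)/(6); at v = 0 this is 28/3.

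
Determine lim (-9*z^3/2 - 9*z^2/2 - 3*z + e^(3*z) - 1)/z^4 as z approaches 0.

Direct substitution gives 0/0.
Apply L'Hôpital: lim (-27*z^2/2 - 9*z + 3*e^(3*z) - 3)/(4*z^3), still 0/0.
Apply L'Hôpital: lim (-27*z + 9*e^(3*z) - 9)/(12*z^2), still 0/0.
Apply L'Hôpital: lim (27*e^(3*z) - 27)/(24*z), still 0/0.
After 4 applications of L'Hôpital's rule the quotient is (81*e^(3*z))/(24); substituting z = 0 gives 27/8.

27/8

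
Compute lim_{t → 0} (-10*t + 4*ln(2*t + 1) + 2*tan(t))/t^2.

-8

Substitution gives 0/0; apply L'Hôpital's rule 2 times.
After differentiating numerator and denominator 2 times the quotient is (4*tan(t)/cos(t)^2 - 16/(2*t + 1)^2)/(2); at t = 0 this is -8.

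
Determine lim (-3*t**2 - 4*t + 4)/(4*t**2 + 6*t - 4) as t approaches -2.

At t = -2 both the top and bottom vanish — a removable singularity. Factoring out (t + 2) from each leaves (2 - 3*t)/(4*t - 2), which at t = -2 equals -4/5.

-4/5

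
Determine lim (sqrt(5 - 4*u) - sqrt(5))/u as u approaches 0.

-2*√(5)/5

A 0/0 form; rationalise with √(5 - 4u) + √5. This collapses the numerator to -4u, leaving -4/(√(5 - 4u) + √5) → -4/(2√5) = -2*√(5)/5.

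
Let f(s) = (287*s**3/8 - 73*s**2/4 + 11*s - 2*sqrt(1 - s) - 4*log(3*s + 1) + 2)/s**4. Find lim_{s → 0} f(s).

Substitution gives 0/0; apply L'Hôpital's rule 4 times.
After differentiating numerator and denominator 4 times the quotient is (1944/(3*s + 1)^4 + 15/(8*(1 - s)^(7/2)))/(24); at s = 0 this is 5189/64.

5189/64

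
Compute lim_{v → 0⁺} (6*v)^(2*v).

Base → 0⁺ and exponent → 0⁺: a 0^0 form.
Take logs: 2v·ln(6v). This is 0·(−∞); rewriting as ln(6v)/(1/(2v)) and applying L'Hôpital gives 0.
Hence the limit is e^0 = 1.

1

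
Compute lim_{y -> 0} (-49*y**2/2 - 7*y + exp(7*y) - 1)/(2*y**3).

343/12

Direct substitution gives 0/0.
Apply L'Hôpital: lim (-49*y + 7*e^(7*y) - 7)/(6*y^2), still 0/0.
Apply L'Hôpital: lim (49*e^(7*y) - 49)/(12*y), still 0/0.
After 3 applications of L'Hôpital's rule the quotient is (343*e^(7*y))/(12); substituting y = 0 gives 343/12.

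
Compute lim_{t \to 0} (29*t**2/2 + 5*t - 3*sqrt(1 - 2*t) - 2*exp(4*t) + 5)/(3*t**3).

Substitution gives 0/0 (the numerator vanishes to order 3).
Expand each term to order t^3: the coefficient of t^3 in -2·e^(4t) is -64/3 and in -3·√(1 - 2t) is 3/2.
Lower-order terms cancel with the polynomial part, so the numerator is (-119/6)·t^3 + o(t^3), and the limit is (-119/6)/(3) = -119/18.

-119/18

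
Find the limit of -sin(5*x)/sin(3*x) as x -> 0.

-5/3

Substitution gives 0/0.
Divide numerator and denominator by x: sin(5x)/x → 5 and sin(3x)/x → 3, so the limit is -1·5/3 = -5/3.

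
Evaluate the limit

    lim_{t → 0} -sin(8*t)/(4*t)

Substitution gives 0/0.
Write it as (8/(-4))·sin(8t)/(8t); since sin(u)/u → 1, the limit is -2.

-2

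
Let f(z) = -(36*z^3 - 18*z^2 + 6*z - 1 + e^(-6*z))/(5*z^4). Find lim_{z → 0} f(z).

-54/5

Direct substitution gives 0/0.
Apply L'Hôpital: lim (108*z^2 - 36*z + 6 - 6*e^(-6*z))/(-20*z^3), still 0/0.
Apply L'Hôpital: lim (216*z - 36 + 36*e^(-6*z))/(-60*z^2), still 0/0.
Apply L'Hôpital: lim (216 - 216*e^(-6*z))/(-120*z), still 0/0.
After 4 applications of L'Hôpital's rule the quotient is (1296*e^(-6*z))/(-120); substituting z = 0 gives -54/5.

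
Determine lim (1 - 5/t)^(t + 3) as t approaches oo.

e^(-5)

The base → 1 and the exponent → ∞: a 1^∞ form.
Take logarithms: (t + 3)·ln(1 - 5/t). Since ln(1+u) ~ u for small u, this behaves like (t)·(-5/t) → -5.
So the limit is e^(-5).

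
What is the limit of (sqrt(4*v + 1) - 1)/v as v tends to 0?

2

Substitution gives 0/0. Multiply numerator and denominator by the conjugate √(1 + 4v) + √1.
The numerator becomes (1 + 4v) − 1 = 4v, so the expression simplifies to 4/(√(1 + 4v) + √1).
Letting v → 0 gives 4/(2√1) = 2.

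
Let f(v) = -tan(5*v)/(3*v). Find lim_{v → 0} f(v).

Substitution gives 0/0.
Since tan(u)/u → 1 as u → 0, tan(5v)/(5v) → 1 and the limit is 5/(-3) = -5/3.

-5/3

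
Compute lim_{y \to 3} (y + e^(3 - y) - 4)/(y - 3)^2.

Direct substitution gives 0/0.
Apply L'Hôpital: lim (1 - e^(3 - y))/(2*y - 6), still 0/0.
After 2 applications of L'Hôpital's rule the quotient is (e^(3 - y))/(2); substituting y = 3 gives 1/2.

1/2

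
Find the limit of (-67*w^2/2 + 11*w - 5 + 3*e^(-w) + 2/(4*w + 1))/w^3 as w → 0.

Substitution gives 0/0; apply L'Hôpital's rule 3 times.
After differentiating numerator and denominator 3 times the quotient is (-3*e^(-w) - 768/(4*w + 1)^4)/(6); at w = 0 this is -257/2.

-257/2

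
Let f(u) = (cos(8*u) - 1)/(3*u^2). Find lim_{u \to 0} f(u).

-32/3

Direct substitution gives 0/0.
Apply L'Hôpital: lim (-8*sin(8*u))/(6*u), still 0/0.
After 2 applications of L'Hôpital's rule the quotient is (-64*cos(8*u))/(6); substituting u = 0 gives -32/3.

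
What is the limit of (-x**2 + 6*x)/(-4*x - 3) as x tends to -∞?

The numerator has higher degree (2 > 1); the quotient behaves like (-1/(-4))·x^1 for large |x|.
As x → −∞ this diverges to -∞.

-∞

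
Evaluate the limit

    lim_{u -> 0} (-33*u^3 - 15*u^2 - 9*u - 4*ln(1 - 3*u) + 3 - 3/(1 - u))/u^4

Substitution gives 0/0 (the numerator vanishes to order 4).
Expand each term to order u^4: the coefficient of u^4 in -3·1/(1 - u) is -3 and in -4·ln(1 - 3u) is 81.
Lower-order terms cancel with the polynomial part, so the numerator is (78)·u^4 + o(u^4), and the limit is (78)/(1) = 78.

78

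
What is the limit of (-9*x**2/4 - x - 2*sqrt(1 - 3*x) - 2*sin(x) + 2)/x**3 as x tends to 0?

89/24

Substitution gives 0/0 (the numerator vanishes to order 3).
Expand each term to order x^3: the coefficient of x^3 in -2·√(1 - 3x) is 27/8 and in -2·sin(x) is 1/3.
Lower-order terms cancel with the polynomial part, so the numerator is (89/24)·x^3 + o(x^3), and the limit is (89/24)/(1) = 89/24.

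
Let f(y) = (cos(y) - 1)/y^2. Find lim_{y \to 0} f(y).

Direct substitution gives 0/0.
Apply L'Hôpital: lim (-sin(y))/(2*y), still 0/0.
After 2 applications of L'Hôpital's rule the quotient is (-cos(y))/(2); substituting y = 0 gives -1/2.

-1/2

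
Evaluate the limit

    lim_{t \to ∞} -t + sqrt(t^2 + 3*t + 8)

3/2

This has the form ∞ − ∞. Multiply and divide by the conjugate √(t^2 + 3*t + 8) + t.
That gives (3t + 8) / (√(t^2 + 3*t + 8) + t).
Divide numerator and denominator by t: the limit is 3/(2·1) = 3/2.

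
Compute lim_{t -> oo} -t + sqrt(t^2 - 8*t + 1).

-4

This has the form ∞ − ∞. Multiply and divide by the conjugate √(t^2 - 8*t + 1) + t.
That gives (-8t + 1) / (√(t^2 - 8*t + 1) + t).
Divide numerator and denominator by t: the limit is -8/(2·1) = -4.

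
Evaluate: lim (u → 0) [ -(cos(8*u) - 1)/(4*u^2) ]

Direct substitution gives 0/0.
Apply L'Hôpital: lim (-8*sin(8*u))/(-8*u), still 0/0.
After 2 applications of L'Hôpital's rule the quotient is (-64*cos(8*u))/(-8); substituting u = 0 gives 8.

8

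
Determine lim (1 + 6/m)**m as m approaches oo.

e^(6)

Let L be the limit and take ln: ln L = lim (m)·ln(1 + 6/m) = lim (m)·(6/m + O(1/m²)) = 6.
Hence L = e^(6).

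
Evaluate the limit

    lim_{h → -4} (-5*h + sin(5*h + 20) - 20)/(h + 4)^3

Direct substitution gives 0/0.
Apply L'Hôpital: lim (5*cos(5*h + 20) - 5)/(3*(h + 4)^2), still 0/0.
Apply L'Hôpital: lim (-25*sin(5*h + 20))/(6*h + 24), still 0/0.
After 3 applications of L'Hôpital's rule the quotient is (-125*cos(5*h + 20))/(6); substituting h = -4 gives -125/6.

-125/6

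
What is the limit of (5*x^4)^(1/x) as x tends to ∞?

Base → ∞ and exponent → 0: an ∞^0 form.
Take logs: (1/x)·ln(5·x^4) = (ln 5 + 4·ln x)/x → 0.
So the limit is e^0 = 1.

1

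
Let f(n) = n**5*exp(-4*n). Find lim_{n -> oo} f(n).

0

Write as n^5/e^{4n}, an ∞/∞ form.
Exponential growth dominates any polynomial, so repeated L'Hôpital (or the standard result) gives 0.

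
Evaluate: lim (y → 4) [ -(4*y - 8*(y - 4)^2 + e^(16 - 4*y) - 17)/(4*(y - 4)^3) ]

Direct substitution gives 0/0.
Apply L'Hôpital: lim (-16*y - 4*e^(16 - 4*y) + 68)/(-12*(y - 4)^2), still 0/0.
Apply L'Hôpital: lim (16*e^(16 - 4*y) - 16)/(96 - 24*y), still 0/0.
After 3 applications of L'Hôpital's rule the quotient is (-64*e^(16 - 4*y))/(-24); substituting y = 4 gives 8/3.

8/3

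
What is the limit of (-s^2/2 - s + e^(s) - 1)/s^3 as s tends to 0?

1/6

Direct substitution gives 0/0.
Apply L'Hôpital: lim (-s + e^(s) - 1)/(3*s^2), still 0/0.
Apply L'Hôpital: lim (e^(s) - 1)/(6*s), still 0/0.
After 3 applications of L'Hôpital's rule the quotient is (e^(s))/(6); substituting s = 0 gives 1/6.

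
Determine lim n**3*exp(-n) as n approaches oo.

0

Write as n^3/e^{1n}, an ∞/∞ form.
Exponential growth dominates any polynomial, so repeated L'Hôpital (or the standard result) gives 0.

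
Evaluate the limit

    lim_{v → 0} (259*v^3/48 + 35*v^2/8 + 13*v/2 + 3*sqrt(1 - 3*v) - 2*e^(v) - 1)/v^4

Substitution gives 0/0 (the numerator vanishes to order 4).
Expand each term to order v^4: the coefficient of v^4 in 3·√(1 - 3v) is -1215/128 and in -2·e^(v) is -1/12.
Lower-order terms cancel with the polynomial part, so the numerator is (-3677/384)·v^4 + o(v^4), and the limit is (-3677/384)/(1) = -3677/384.

-3677/384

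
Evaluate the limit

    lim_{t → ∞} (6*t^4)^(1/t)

1

Base → ∞ and exponent → 0: an ∞^0 form.
Take logs: (1/t)·ln(6·t^4) = (ln 6 + 4·ln t)/t → 0.
So the limit is e^0 = 1.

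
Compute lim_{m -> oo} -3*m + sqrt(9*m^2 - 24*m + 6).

An ∞ − ∞ form. Rationalising with the conjugate, the difference becomes (-24m + 6) / (√(9*m^2 - 24*m + 6) + 3m).
For large m the denominator behaves like 2·3m, so the quotient tends to -24/6 = -4.

-4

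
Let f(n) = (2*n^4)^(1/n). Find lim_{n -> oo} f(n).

Base → ∞ and exponent → 0: an ∞^0 form.
Take logs: (1/n)·ln(2·n^4) = (ln 2 + 4·ln n)/n → 0.
So the limit is e^0 = 1.

1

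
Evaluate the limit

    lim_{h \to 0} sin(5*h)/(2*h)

Substitution gives 0/0.
Write it as (5/2)·sin(5h)/(5h); since sin(u)/u → 1, the limit is 5/2.

5/2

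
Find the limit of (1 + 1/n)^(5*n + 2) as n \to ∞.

e^(5)

The base → 1 and the exponent → ∞: a 1^∞ form.
Take logarithms: (5n + 2)·ln(1 + 1/n). Since ln(1+u) ~ u for small u, this behaves like (5n)·(1/n) → 5.
So the limit is e^(5).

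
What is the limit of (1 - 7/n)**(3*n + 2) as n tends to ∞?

e^(-21)

Write it as [(1 - 7/n)^n]^(3) · (1 - 7/n)^(2). The bracketed term tends to e^(-7) and the second factor to 1, so the limit is e^(-21).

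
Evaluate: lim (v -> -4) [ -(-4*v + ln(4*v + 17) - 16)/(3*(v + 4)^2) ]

Direct substitution gives 0/0.
Apply L'Hôpital: lim (-4 + 4/(4*v + 17))/(-6*v - 24), still 0/0.
After 2 applications of L'Hôpital's rule the quotient is (-16/(4*v + 17)^2)/(-6); substituting v = -4 gives 8/3.

8/3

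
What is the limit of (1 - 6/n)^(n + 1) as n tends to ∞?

e^(-6)

The base → 1 and the exponent → ∞: a 1^∞ form.
Take logarithms: (n + 1)·ln(1 - 6/n). Since ln(1+u) ~ u for small u, this behaves like (n)·(-6/n) → -6.
So the limit is e^(-6).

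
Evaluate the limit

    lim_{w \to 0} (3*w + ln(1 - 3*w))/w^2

-9/2

Direct substitution gives 0/0.
Apply L'Hôpital: lim (3 - 3/(1 - 3*w))/(2*w), still 0/0.
After 2 applications of L'Hôpital's rule the quotient is (-9/(1 - 3*w)^2)/(2); substituting w = 0 gives -9/2.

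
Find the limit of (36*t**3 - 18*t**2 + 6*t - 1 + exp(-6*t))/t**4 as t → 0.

Direct substitution gives 0/0.
Apply L'Hôpital: lim (108*t^2 - 36*t + 6 - 6*e^(-6*t))/(4*t^3), still 0/0.
Apply L'Hôpital: lim (216*t - 36 + 36*e^(-6*t))/(12*t^2), still 0/0.
Apply L'Hôpital: lim (216 - 216*e^(-6*t))/(24*t), still 0/0.
After 4 applications of L'Hôpital's rule the quotient is (1296*e^(-6*t))/(24); substituting t = 0 gives 54.

54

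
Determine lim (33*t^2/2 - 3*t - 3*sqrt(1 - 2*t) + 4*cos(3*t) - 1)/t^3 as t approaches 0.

Substitution gives 0/0; apply L'Hôpital's rule 3 times.
After differentiating numerator and denominator 3 times the quotient is (108*sin(3*t) + 9/(1 - 2*t)^(5/2))/(6); at t = 0 this is 3/2.

3/2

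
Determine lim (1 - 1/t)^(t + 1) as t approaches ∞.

e^(-1)

Let L be the limit and take ln: ln L = lim (t + 1)·ln(1 - 1/t) = lim (t + 1)·(-1/t + O(1/t²)) = -1.
Hence L = e^(-1).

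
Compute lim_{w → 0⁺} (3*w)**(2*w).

Base → 0⁺ and exponent → 0⁺: a 0^0 form.
Take logs: 2w·ln(3w). This is 0·(−∞); rewriting as ln(3w)/(1/(2w)) and applying L'Hôpital gives 0.
Hence the limit is e^0 = 1.

1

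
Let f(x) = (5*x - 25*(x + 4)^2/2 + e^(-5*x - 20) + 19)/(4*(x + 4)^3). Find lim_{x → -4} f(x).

Direct substitution gives 0/0.
Apply L'Hôpital: lim (-25*x - 5*e^(-5*x - 20) - 95)/(12*(x + 4)^2), still 0/0.
Apply L'Hôpital: lim (25*e^(-5*x - 20) - 25)/(24*x + 96), still 0/0.
After 3 applications of L'Hôpital's rule the quotient is (-125*e^(-5*x - 20))/(24); substituting x = -4 gives -125/24.

-125/24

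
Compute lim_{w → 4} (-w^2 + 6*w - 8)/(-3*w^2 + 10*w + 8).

Direct substitution gives 0/0, so factor. Both numerator and denominator have (w - 4) as a factor.
After cancelling, the expression reduces to (2 - w)/(-3*w - 2).
Substituting w = 4 gives 1/7.

1/7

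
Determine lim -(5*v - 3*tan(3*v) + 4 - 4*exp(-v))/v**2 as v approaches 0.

Substitution gives 0/0 (the numerator vanishes to order 2).
Expand each term to order v^2: the coefficient of v^2 in -4·e^(-v) is -2 and in -3·tan(3v) is 0.
Lower-order terms cancel with the polynomial part, so the numerator is (-2)·v^2 + o(v^2), and the limit is (-2)/(-1) = 2.

2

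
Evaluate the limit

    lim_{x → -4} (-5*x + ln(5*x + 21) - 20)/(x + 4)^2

-25/2

Direct substitution gives 0/0.
Apply L'Hôpital: lim (-5 + 5/(5*x + 21))/(2*x + 8), still 0/0.
After 2 applications of L'Hôpital's rule the quotient is (-25/(5*x + 21)^2)/(2); substituting x = -4 gives -25/2.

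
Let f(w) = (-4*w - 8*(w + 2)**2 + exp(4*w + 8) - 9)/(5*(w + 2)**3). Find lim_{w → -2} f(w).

Direct substitution gives 0/0.
Apply L'Hôpital: lim (-16*w + 4*e^(4*w + 8) - 36)/(15*(w + 2)^2), still 0/0.
Apply L'Hôpital: lim (16*e^(4*w + 8) - 16)/(30*w + 60), still 0/0.
After 3 applications of L'Hôpital's rule the quotient is (64*e^(4*w + 8))/(30); substituting w = -2 gives 32/15.

32/15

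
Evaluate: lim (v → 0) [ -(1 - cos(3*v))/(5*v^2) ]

-9/10

Substitution gives 0/0.
Use (1 − cos u)/u² → 1/2 with u = 3v: the limit is 3²/(2·(-5)) = -9/10.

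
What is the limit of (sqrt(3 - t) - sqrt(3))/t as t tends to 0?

A 0/0 form; rationalise with √(3 - t) + √3. This collapses the numerator to -t, leaving -1/(√(3 - t) + √3) → -1/(2√3) = -√(3)/6.

-√(3)/6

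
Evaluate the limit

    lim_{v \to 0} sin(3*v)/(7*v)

3/7

Substitution gives 0/0.
Write it as (3/7)·sin(3v)/(3v); since sin(u)/u → 1, the limit is 3/7.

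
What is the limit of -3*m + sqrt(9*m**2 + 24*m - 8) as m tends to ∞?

4

This has the form ∞ − ∞. Multiply and divide by the conjugate √(9*m^2 + 24*m - 8) + 3m.
That gives (24m - 8) / (√(9*m^2 + 24*m - 8) + 3m).
Divide numerator and denominator by m: the limit is 24/(2·3) = 4.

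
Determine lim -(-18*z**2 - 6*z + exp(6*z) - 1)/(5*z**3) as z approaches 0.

Direct substitution gives 0/0.
Apply L'Hôpital: lim (-36*z + 6*e^(6*z) - 6)/(-15*z^2), still 0/0.
Apply L'Hôpital: lim (36*e^(6*z) - 36)/(-30*z), still 0/0.
After 3 applications of L'Hôpital's rule the quotient is (216*e^(6*z))/(-30); substituting z = 0 gives -36/5.

-36/5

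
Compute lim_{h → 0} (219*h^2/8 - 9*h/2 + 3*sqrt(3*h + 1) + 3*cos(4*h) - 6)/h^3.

Substitution gives 0/0 (the numerator vanishes to order 3).
Expand each term to order h^3: the coefficient of h^3 in 3·√(1 + 3h) is 81/16 and in 3·cos(4h) is 0.
Lower-order terms cancel with the polynomial part, so the numerator is (81/16)·h^3 + o(h^3), and the limit is (81/16)/(1) = 81/16.

81/16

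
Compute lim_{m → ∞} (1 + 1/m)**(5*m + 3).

Write it as [(1 + 1/m)^m]^(5) · (1 + 1/m)^(3). The bracketed term tends to e^(1) and the second factor to 1, so the limit is e^(5).

e^(5)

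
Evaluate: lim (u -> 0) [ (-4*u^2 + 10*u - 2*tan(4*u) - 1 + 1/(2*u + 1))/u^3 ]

Substitution gives 0/0 (the numerator vanishes to order 3).
Expand each term to order u^3: the coefficient of u^3 in -2·tan(4u) is -128/3 and in 1/(1 + 2u) is -8.
Lower-order terms cancel with the polynomial part, so the numerator is (-152/3)·u^3 + o(u^3), and the limit is (-152/3)/(1) = -152/3.

-152/3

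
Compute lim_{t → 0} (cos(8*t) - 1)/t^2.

Direct substitution gives 0/0.
Apply L'Hôpital: lim (-8*sin(8*t))/(2*t), still 0/0.
After 2 applications of L'Hôpital's rule the quotient is (-64*cos(8*t))/(2); substituting t = 0 gives -32.

-32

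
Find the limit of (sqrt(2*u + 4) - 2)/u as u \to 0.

A 0/0 form; rationalise with √(4 + 2u) + √4. This collapses the numerator to 2u, leaving 2/(√(4 + 2u) + √4) → 2/(2√4) = 1/2.

1/2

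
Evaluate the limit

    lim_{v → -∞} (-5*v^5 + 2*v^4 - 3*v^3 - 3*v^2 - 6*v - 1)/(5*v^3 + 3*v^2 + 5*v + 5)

-∞

The numerator has higher degree (5 > 3); the quotient behaves like (-5/(5))·v^2 for large |v|.
As v → −∞ this diverges to -∞.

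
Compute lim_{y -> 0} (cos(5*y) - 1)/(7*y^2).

-25/14

Direct substitution gives 0/0.
Apply L'Hôpital: lim (-5*sin(5*y))/(14*y), still 0/0.
After 2 applications of L'Hôpital's rule the quotient is (-25*cos(5*y))/(14); substituting y = 0 gives -25/14.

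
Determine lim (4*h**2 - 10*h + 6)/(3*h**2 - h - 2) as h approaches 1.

-2/5

Direct substitution gives 0/0, so factor. Both numerator and denominator have (h - 1) as a factor.
After cancelling, the expression reduces to (4*h - 6)/(3*h + 2).
Substituting h = 1 gives -2/5.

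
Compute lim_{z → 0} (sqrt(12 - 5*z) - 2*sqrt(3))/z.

Substitution gives 0/0. Multiply numerator and denominator by the conjugate √(12 - 5z) + √12.
The numerator becomes (12 - 5z) − 12 = -5z, so the expression simplifies to -5/(√(12 - 5z) + √12).
Letting z → 0 gives -5/(2√12) = -5*√(3)/12.

-5*√(3)/12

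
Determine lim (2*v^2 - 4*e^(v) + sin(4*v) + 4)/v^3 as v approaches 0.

-34/3

Substitution gives 0/0 (the numerator vanishes to order 3).
Expand each term to order v^3: the coefficient of v^3 in sin(4v) is -32/3 and in -4·e^(v) is -2/3.
Lower-order terms cancel with the polynomial part, so the numerator is (-34/3)·v^3 + o(v^3), and the limit is (-34/3)/(1) = -34/3.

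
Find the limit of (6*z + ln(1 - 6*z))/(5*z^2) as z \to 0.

-18/5

Direct substitution gives 0/0.
Apply L'Hôpital: lim (6 - 6/(1 - 6*z))/(10*z), still 0/0.
After 2 applications of L'Hôpital's rule the quotient is (-36/(1 - 6*z)^2)/(10); substituting z = 0 gives -18/5.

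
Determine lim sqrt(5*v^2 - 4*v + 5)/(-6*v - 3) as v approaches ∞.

For large |v|, √(5*v^2 - 4*v + 5) ≈ √5·|v| and the denominator ≈ -6v.
Since v → +∞, |v| = v, giving √5/(-6) = -√(5)/6.

-√(5)/6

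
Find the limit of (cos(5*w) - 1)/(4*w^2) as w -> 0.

-25/8

Direct substitution gives 0/0.
Apply L'Hôpital: lim (-5*sin(5*w))/(8*w), still 0/0.
After 2 applications of L'Hôpital's rule the quotient is (-25*cos(5*w))/(8); substituting w = 0 gives -25/8.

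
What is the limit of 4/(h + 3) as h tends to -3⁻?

-∞

As h → -3⁻, (h + 3) → 0⁻, so (h + 3)^1 → 0⁻ and 4/(h + 3)^1 → -∞.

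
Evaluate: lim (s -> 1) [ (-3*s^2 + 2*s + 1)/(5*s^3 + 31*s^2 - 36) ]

At s = 1 both the top and bottom vanish — a removable singularity. Factoring out (s - 1) from each leaves (-3*s - 1)/(5*s^2 + 36*s + 36), which at s = 1 equals -4/77.

-4/77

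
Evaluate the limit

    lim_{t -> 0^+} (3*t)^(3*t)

1

Base → 0⁺ and exponent → 0⁺: a 0^0 form.
Take logs: 3t·ln(3t). This is 0·(−∞); rewriting as ln(3t)/(1/(3t)) and applying L'Hôpital gives 0.
Hence the limit is e^0 = 1.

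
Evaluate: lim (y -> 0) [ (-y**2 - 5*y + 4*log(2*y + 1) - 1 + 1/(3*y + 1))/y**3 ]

-49/3

Substitution gives 0/0 (the numerator vanishes to order 3).
Expand each term to order y^3: the coefficient of y^3 in 1/(1 + 3y) is -27 and in 4·ln(1 + 2y) is 32/3.
Lower-order terms cancel with the polynomial part, so the numerator is (-49/3)·y^3 + o(y^3), and the limit is (-49/3)/(1) = -49/3.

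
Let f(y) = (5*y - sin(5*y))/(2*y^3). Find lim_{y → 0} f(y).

125/12

Direct substitution gives 0/0.
Apply L'Hôpital: lim (5 - 5*cos(5*y))/(6*y^2), still 0/0.
Apply L'Hôpital: lim (25*sin(5*y))/(12*y), still 0/0.
After 3 applications of L'Hôpital's rule the quotient is (125*cos(5*y))/(12); substituting y = 0 gives 125/12.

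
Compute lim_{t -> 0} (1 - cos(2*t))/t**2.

Substitution gives 0/0.
Use (1 − cos u)/u² → 1/2 with u = 2t: the limit is 2²/(2·1) = 2.

2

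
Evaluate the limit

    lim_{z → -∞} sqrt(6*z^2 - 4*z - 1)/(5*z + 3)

-√(6)/5

For large |z|, √(6*z^2 - 4*z - 1) ≈ √6·|z| and the denominator ≈ 5z.
Since z → −∞, |z| = −z, giving −√6/(5) = -√(6)/5.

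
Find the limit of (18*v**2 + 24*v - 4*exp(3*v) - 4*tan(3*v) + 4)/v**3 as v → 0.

Substitution gives 0/0 (the numerator vanishes to order 3).
Expand each term to order v^3: the coefficient of v^3 in -4·e^(3v) is -18 and in -4·tan(3v) is -36.
Lower-order terms cancel with the polynomial part, so the numerator is (-54)·v^3 + o(v^3), and the limit is (-54)/(1) = -54.

-54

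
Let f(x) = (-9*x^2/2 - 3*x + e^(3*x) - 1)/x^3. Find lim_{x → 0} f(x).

Direct substitution gives 0/0.
Apply L'Hôpital: lim (-9*x + 3*e^(3*x) - 3)/(3*x^2), still 0/0.
Apply L'Hôpital: lim (9*e^(3*x) - 9)/(6*x), still 0/0.
After 3 applications of L'Hôpital's rule the quotient is (27*e^(3*x))/(6); substituting x = 0 gives 9/2.

9/2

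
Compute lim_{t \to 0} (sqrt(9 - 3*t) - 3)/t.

-1/2

Substitution gives 0/0. Multiply numerator and denominator by the conjugate √(9 - 3t) + √9.
The numerator becomes (9 - 3t) − 9 = -3t, so the expression simplifies to -3/(√(9 - 3t) + √9).
Letting t → 0 gives -3/(2√9) = -1/2.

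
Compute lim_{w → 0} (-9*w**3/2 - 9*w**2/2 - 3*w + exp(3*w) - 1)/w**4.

27/8

Direct substitution gives 0/0.
Apply L'Hôpital: lim (-27*w^2/2 - 9*w + 3*e^(3*w) - 3)/(4*w^3), still 0/0.
Apply L'Hôpital: lim (-27*w + 9*e^(3*w) - 9)/(12*w^2), still 0/0.
Apply L'Hôpital: lim (27*e^(3*w) - 27)/(24*w), still 0/0.
After 4 applications of L'Hôpital's rule the quotient is (81*e^(3*w))/(24); substituting w = 0 gives 27/8.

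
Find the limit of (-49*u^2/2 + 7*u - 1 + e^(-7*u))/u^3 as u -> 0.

-343/6

Direct substitution gives 0/0.
Apply L'Hôpital: lim (-49*u + 7 - 7*e^(-7*u))/(3*u^2), still 0/0.
Apply L'Hôpital: lim (-49 + 49*e^(-7*u))/(6*u), still 0/0.
After 3 applications of L'Hôpital's rule the quotient is (-343*e^(-7*u))/(6); substituting u = 0 gives -343/6.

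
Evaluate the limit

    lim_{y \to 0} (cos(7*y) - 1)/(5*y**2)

-49/10

Direct substitution gives 0/0.
Apply L'Hôpital: lim (-7*sin(7*y))/(10*y), still 0/0.
After 2 applications of L'Hôpital's rule the quotient is (-49*cos(7*y))/(10); substituting y = 0 gives -49/10.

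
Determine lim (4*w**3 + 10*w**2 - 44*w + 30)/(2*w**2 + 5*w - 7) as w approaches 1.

-4/3

Since w = 1 makes numerator and denominator zero, (w - 1) divides both.
Cancelling it gives (4*w^2 + 14*w - 30)/(2*w + 7); now plug in w = 1 to get -4/3.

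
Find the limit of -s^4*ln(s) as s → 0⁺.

This is a 0·(−∞) form. Rewrite as -1·ln(s) / s^(−4) and apply L'Hôpital:
the derivative quotient is -1·(1/s) / (−4·s^(−5)) = (1/4)·s^4 → 0.

0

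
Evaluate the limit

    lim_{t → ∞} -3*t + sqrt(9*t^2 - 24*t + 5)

-4

This has the form ∞ − ∞. Multiply and divide by the conjugate √(9*t^2 - 24*t + 5) + 3t.
That gives (-24t + 5) / (√(9*t^2 - 24*t + 5) + 3t).
Divide numerator and denominator by t: the limit is -24/(2·3) = -4.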